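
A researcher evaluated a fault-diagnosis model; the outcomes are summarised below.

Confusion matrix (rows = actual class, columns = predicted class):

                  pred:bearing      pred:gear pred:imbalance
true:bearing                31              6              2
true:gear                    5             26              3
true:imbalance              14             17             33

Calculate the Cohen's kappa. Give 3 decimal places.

0.494

Observed agreement pₒ = trace/N = 90/137 = 0.6569
Expected agreement pₑ = Σ (rowᵢ·colᵢ)/N² = (39·50 + 34·49 + 64·38)/137² = 0.3222
κ = (pₒ − pₑ)/(1 − pₑ) = (0.6569 − 0.3222)/(1 − 0.3222) = 0.494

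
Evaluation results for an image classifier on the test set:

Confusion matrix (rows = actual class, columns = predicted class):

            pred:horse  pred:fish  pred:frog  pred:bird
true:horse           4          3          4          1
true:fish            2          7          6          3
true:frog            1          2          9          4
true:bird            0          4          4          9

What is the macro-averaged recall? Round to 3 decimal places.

0.454

Per-class recall (TP/(TP+FN)):
  horse: TP=4, FN=3+4+1=8 → 4/12 = 0.3333
  fish: TP=7, FN=2+6+3=11 → 7/18 = 0.3889
  frog: TP=9, FN=1+2+4=7 → 9/16 = 0.5625
  bird: TP=9, FN=0+4+4=8 → 9/17 = 0.5294
Macro-recall = mean = (0.3333 + 0.3889 + 0.5625 + 0.5294) / 4 = 0.454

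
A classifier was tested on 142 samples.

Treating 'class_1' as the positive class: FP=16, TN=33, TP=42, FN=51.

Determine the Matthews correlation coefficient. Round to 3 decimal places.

MCC = (TP·TN − FP·FN) / √((TP+FP)(TP+FN)(TN+FP)(TN+FN))
Numerator = 42·33 − 16·51 = 570
Denominator = √(58·93·49·84) = √22201704 = 4711.8684
MCC = 570 / 4711.8684 = 0.121

0.121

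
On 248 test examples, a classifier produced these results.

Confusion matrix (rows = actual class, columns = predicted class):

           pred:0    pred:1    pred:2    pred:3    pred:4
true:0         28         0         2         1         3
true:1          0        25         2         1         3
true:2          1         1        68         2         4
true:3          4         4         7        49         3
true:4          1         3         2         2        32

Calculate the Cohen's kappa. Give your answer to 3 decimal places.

0.761

Observed agreement pₒ = trace/N = 202/248 = 0.8145
Expected agreement pₑ = Σ (rowᵢ·colᵢ)/N² = (34·34 + 31·33 + 76·81 + 67·55 + 40·45)/248² = 0.2247
κ = (pₒ − pₑ)/(1 − pₑ) = (0.8145 − 0.2247)/(1 − 0.2247) = 0.761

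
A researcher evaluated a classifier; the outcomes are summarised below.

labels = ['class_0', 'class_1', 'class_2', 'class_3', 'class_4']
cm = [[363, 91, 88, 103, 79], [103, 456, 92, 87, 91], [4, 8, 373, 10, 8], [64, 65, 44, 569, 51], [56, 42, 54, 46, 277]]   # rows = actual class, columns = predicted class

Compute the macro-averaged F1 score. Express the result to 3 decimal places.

Per-class F1 score (2·TP/(2·TP+FP+FN)):
  class_0: TP=363, FP=103+4+64+56=227, FN=91+88+103+79=361 → 726/1314 = 0.5525
  class_1: TP=456, FP=91+8+65+42=206, FN=103+92+87+91=373 → 912/1491 = 0.6117
  class_2: TP=373, FP=88+92+44+54=278, FN=4+8+10+8=30 → 746/1054 = 0.7078
  class_3: TP=569, FP=103+87+10+46=246, FN=64+65+44+51=224 → 1138/1608 = 0.7077
  class_4: TP=277, FP=79+91+8+51=229, FN=56+42+54+46=198 → 554/981 = 0.5647
Macro-F1 score = mean = (0.5525 + 0.6117 + 0.7078 + 0.7077 + 0.5647) / 5 = 0.629

0.629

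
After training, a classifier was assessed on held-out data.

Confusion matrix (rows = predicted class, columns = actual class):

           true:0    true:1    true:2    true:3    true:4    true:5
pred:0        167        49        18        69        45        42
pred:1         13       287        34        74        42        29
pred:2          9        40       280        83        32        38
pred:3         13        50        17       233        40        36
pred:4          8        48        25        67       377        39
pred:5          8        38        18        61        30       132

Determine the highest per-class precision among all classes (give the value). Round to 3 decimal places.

0.668

Per-class precision (TP/(TP+FP)):
  0: TP=167, FP=49+18+69+45+42=223 → 167/390 = 0.4282
  1: TP=287, FP=13+34+74+42+29=192 → 287/479 = 0.5992
  2: TP=280, FP=9+40+83+32+38=202 → 280/482 = 0.5809
  3: TP=233, FP=13+50+17+40+36=156 → 233/389 = 0.5990
  4: TP=377, FP=8+48+25+67+39=187 → 377/564 = 0.6684
  5: TP=132, FP=8+38+18+61+30=155 → 132/287 = 0.4599
Highest is class '4' with precision = 0.668.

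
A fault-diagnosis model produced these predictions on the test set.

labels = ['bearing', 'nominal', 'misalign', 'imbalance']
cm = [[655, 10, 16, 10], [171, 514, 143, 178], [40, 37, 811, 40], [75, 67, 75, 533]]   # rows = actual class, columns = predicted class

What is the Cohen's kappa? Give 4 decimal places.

0.6605

Observed agreement pₒ = trace/N = 2513/3375 = 0.74459
Expected agreement pₑ = Σ (rowᵢ·colᵢ)/N² = (691·941 + 1006·628 + 928·1045 + 750·761)/3375² = 0.24779
κ = (pₒ − pₑ)/(1 − pₑ) = (0.74459 − 0.24779)/(1 − 0.24779) = 0.6605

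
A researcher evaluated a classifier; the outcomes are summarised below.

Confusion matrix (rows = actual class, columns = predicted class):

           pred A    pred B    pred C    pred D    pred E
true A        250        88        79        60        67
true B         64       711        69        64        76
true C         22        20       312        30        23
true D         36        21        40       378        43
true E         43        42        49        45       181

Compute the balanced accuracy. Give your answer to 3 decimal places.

Balanced accuracy = mean of per-class recall.
  A: recall = 250/544 = 0.4596
  B: recall = 711/984 = 0.7226
  C: recall = 312/407 = 0.7666
  D: recall = 378/518 = 0.7297
  E: recall = 181/360 = 0.5028
Mean = (0.4596 + 0.7226 + 0.7666 + 0.7297 + 0.5028) / 5 = 0.636

0.636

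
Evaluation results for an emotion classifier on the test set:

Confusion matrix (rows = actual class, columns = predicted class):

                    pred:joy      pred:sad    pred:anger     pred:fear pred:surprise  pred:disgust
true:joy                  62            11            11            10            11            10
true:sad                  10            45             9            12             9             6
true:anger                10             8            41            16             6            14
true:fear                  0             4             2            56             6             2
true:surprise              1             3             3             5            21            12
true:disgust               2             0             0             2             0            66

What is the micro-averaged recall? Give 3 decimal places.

Micro-averaging pools counts across classes: ΣTP=291, ΣFP=195, ΣFN=195.
Micro-recall = TP/(TP+FN) on pooled counts = 0.599 (equals overall accuracy in single-label multiclass).

0.599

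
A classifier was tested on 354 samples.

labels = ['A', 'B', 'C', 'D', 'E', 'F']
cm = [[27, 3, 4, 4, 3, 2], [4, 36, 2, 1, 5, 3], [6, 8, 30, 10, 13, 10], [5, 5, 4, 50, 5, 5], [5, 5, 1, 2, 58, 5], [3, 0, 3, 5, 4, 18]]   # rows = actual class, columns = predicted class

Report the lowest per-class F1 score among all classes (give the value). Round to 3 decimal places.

0.474

Per-class F1 score (2·TP/(2·TP+FP+FN)):
  A: TP=27, FP=4+6+5+5+3=23, FN=3+4+4+3+2=16 → 54/93 = 0.5806
  B: TP=36, FP=3+8+5+5+0=21, FN=4+2+1+5+3=15 → 72/108 = 0.6667
  C: TP=30, FP=4+2+4+1+3=14, FN=6+8+10+13+10=47 → 60/121 = 0.4959
  D: TP=50, FP=4+1+10+2+5=22, FN=5+5+4+5+5=24 → 100/146 = 0.6849
  E: TP=58, FP=3+5+13+5+4=30, FN=5+5+1+2+5=18 → 116/164 = 0.7073
  F: TP=18, FP=2+3+10+5+5=25, FN=3+0+3+5+4=15 → 36/76 = 0.4737
Lowest is class 'F' with F1 score = 0.474.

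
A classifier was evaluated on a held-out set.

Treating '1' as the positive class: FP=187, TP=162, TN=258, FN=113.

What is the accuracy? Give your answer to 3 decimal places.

0.583

Accuracy = (TP+TN)/N = (162+258)/720 = 0.583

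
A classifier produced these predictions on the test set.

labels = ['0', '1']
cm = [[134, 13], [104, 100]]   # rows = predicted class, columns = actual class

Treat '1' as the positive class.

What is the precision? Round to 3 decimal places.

0.490

Precision = TP/(TP+FP) = 100/(100+104) = 100/204 = 0.490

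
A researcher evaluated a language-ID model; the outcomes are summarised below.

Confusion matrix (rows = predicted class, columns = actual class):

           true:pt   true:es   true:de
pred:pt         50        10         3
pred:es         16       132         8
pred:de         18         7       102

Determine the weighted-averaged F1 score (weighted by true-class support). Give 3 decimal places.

Per-class F1 score (2·TP/(2·TP+FP+FN)):
  pt: TP=50, FP=10+3=13, FN=16+18=34 → 100/147 = 0.6803
  es: TP=132, FP=16+8=24, FN=10+7=17 → 264/305 = 0.8656
  de: TP=102, FP=18+7=25, FN=3+8=11 → 204/240 = 0.8500
Weighted-F1 score = Σ (supportᵢ/N)·F1 scoreᵢ with N=346: (84/346)·0.6803 + (149/346)·0.8656 + (113/346)·0.8500 = 0.816

0.816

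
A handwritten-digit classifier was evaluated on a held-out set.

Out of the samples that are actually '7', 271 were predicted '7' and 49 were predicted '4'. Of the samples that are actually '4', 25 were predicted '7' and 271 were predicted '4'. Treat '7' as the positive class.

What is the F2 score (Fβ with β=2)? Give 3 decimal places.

Fβ = (1+β²)·TP / ((1+β²)·TP + β²·FN + FP), with β²=4
= 5·271 / (5·271 + 4·49 + 25) = 0.860

0.860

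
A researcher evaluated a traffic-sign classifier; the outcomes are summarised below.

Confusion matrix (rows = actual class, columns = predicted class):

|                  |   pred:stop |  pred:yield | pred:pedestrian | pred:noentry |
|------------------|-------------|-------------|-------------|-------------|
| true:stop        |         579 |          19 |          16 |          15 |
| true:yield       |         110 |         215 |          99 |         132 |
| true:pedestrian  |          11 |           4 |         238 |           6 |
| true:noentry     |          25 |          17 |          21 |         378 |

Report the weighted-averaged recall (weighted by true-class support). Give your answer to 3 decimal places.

0.748

Per-class recall (TP/(TP+FN)):
  stop: TP=579, FN=19+16+15=50 → 579/629 = 0.9205
  yield: TP=215, FN=110+99+132=341 → 215/556 = 0.3867
  pedestrian: TP=238, FN=11+4+6=21 → 238/259 = 0.9189
  noentry: TP=378, FN=25+17+21=63 → 378/441 = 0.8571
Weighted-recall = Σ (supportᵢ/N)·recallᵢ with N=1885: (629/1885)·0.9205 + (556/1885)·0.3867 + (259/1885)·0.9189 + (441/1885)·0.8571 = 0.748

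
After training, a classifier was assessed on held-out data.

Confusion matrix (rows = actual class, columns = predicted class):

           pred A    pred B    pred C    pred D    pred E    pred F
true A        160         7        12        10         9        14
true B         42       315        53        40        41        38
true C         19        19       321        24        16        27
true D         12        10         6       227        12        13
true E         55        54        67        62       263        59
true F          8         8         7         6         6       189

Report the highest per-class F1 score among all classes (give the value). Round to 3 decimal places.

Per-class F1 score (2·TP/(2·TP+FP+FN)):
  A: TP=160, FP=42+19+12+55+8=136, FN=7+12+10+9+14=52 → 320/508 = 0.6299
  B: TP=315, FP=7+19+10+54+8=98, FN=42+53+40+41+38=214 → 630/942 = 0.6688
  C: TP=321, FP=12+53+6+67+7=145, FN=19+19+24+16+27=105 → 642/892 = 0.7197
  D: TP=227, FP=10+40+24+62+6=142, FN=12+10+6+12+13=53 → 454/649 = 0.6995
  E: TP=263, FP=9+41+16+12+6=84, FN=55+54+67+62+59=297 → 526/907 = 0.5799
  F: TP=189, FP=14+38+27+13+59=151, FN=8+8+7+6+6=35 → 378/564 = 0.6702
Highest is class 'C' with F1 score = 0.720.

0.720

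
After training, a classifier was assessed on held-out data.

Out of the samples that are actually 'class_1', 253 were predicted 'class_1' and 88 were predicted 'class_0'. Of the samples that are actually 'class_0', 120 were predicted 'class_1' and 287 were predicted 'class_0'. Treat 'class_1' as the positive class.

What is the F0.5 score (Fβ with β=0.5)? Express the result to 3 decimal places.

Fβ = (1+β²)·TP / ((1+β²)·TP + β²·FN + FP), with β²=1/4
= 1.25·253 / (1.25·253 + 0.25·88 + 120) = 0.690

0.690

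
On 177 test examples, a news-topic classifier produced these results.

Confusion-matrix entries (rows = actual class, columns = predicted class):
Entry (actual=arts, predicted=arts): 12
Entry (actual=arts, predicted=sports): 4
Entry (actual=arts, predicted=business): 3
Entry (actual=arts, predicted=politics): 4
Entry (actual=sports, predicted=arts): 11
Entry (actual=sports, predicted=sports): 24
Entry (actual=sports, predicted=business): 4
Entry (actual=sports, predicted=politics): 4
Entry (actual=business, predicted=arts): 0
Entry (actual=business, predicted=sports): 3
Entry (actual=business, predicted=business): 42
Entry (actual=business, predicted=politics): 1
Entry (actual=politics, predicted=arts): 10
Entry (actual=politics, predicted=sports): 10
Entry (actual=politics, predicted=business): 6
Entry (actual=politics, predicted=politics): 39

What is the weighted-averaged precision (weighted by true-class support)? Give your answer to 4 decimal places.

0.6863

Per-class precision (TP/(TP+FP)):
  arts: TP=12, FP=11+0+10=21 → 12/33 = 0.36364
  sports: TP=24, FP=4+3+10=17 → 24/41 = 0.58537
  business: TP=42, FP=3+4+6=13 → 42/55 = 0.76364
  politics: TP=39, FP=4+4+1=9 → 39/48 = 0.81250
Weighted-precision = Σ (supportᵢ/N)·precisionᵢ with N=177: (23/177)·0.36364 + (43/177)·0.58537 + (46/177)·0.76364 + (65/177)·0.81250 = 0.6863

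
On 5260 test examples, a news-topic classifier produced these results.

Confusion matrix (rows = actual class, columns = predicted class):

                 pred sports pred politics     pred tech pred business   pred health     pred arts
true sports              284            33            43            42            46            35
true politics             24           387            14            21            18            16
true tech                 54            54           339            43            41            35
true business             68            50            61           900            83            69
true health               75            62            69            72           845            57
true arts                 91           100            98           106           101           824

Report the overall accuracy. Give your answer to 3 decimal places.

0.680

Accuracy = trace / total = (284+387+339+900+845+824=3579) / 5260 = 3579/5260 = 0.680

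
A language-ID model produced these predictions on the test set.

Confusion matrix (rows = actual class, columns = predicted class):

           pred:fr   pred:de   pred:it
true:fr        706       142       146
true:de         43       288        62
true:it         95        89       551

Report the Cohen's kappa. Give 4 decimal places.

0.5781

Observed agreement pₒ = trace/N = 1545/2122 = 0.72809
Expected agreement pₑ = Σ (rowᵢ·colᵢ)/N² = (994·844 + 393·519 + 735·759)/2122² = 0.35550
κ = (pₒ − pₑ)/(1 − pₑ) = (0.72809 − 0.35550)/(1 − 0.35550) = 0.5781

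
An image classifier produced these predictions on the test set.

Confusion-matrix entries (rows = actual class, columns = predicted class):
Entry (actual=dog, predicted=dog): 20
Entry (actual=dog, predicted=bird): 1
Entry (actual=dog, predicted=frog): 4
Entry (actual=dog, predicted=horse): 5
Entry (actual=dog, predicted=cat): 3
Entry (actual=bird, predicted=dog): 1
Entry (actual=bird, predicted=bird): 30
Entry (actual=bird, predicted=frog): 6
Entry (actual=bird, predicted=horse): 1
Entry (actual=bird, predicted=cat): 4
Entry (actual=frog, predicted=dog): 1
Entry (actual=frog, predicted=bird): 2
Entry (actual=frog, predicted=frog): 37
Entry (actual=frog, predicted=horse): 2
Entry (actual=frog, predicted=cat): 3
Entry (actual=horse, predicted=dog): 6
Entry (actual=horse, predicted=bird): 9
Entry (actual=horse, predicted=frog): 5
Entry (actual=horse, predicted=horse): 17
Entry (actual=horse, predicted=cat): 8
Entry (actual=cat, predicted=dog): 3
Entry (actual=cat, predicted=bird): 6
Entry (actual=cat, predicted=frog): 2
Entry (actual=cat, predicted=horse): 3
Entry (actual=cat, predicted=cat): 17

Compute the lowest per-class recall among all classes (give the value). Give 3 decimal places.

0.378

Per-class recall (TP/(TP+FN)):
  dog: TP=20, FN=1+4+5+3=13 → 20/33 = 0.6061
  bird: TP=30, FN=1+6+1+4=12 → 30/42 = 0.7143
  frog: TP=37, FN=1+2+2+3=8 → 37/45 = 0.8222
  horse: TP=17, FN=6+9+5+8=28 → 17/45 = 0.3778
  cat: TP=17, FN=3+6+2+3=14 → 17/31 = 0.5484
Lowest is class 'horse' with recall = 0.378.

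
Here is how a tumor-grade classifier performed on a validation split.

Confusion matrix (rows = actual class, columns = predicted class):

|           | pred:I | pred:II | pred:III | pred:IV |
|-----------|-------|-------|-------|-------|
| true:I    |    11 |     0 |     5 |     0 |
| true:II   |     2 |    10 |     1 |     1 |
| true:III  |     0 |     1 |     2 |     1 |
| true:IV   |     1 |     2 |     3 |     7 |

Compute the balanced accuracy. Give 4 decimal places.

Balanced accuracy = mean of per-class recall.
  I: recall = 11/16 = 0.68750
  II: recall = 10/14 = 0.71429
  III: recall = 2/4 = 0.50000
  IV: recall = 7/13 = 0.53846
Mean = (0.68750 + 0.71429 + 0.50000 + 0.53846) / 4 = 0.6101

0.6101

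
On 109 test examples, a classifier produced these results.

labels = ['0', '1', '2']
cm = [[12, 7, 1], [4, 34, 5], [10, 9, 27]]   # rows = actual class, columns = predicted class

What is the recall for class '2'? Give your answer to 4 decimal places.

0.5870

Treat '2' as positive and all other classes as negative.
recall = TP/(TP+FN).
2: TP=27, FN=10+9=19 → 27/46 = 0.58696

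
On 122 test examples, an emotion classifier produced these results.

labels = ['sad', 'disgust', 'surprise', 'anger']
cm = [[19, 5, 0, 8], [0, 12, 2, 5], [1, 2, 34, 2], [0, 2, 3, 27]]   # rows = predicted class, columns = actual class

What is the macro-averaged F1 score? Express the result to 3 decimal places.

Per-class F1 score (2·TP/(2·TP+FP+FN)):
  sad: TP=19, FP=5+0+8=13, FN=0+1+0=1 → 38/52 = 0.7308
  disgust: TP=12, FP=0+2+5=7, FN=5+2+2=9 → 24/40 = 0.6000
  surprise: TP=34, FP=1+2+2=5, FN=0+2+3=5 → 68/78 = 0.8718
  anger: TP=27, FP=0+2+3=5, FN=8+5+2=15 → 54/74 = 0.7297
Macro-F1 score = mean = (0.7308 + 0.6000 + 0.8718 + 0.7297) / 4 = 0.733

0.733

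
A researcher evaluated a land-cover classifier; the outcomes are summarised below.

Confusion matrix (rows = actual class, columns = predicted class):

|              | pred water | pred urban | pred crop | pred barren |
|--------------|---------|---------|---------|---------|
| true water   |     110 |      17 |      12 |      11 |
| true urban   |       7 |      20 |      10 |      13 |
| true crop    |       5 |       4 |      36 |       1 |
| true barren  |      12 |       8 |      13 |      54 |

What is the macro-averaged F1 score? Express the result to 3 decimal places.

0.611

Per-class F1 score (2·TP/(2·TP+FP+FN)):
  water: TP=110, FP=7+5+12=24, FN=17+12+11=40 → 220/284 = 0.7746
  urban: TP=20, FP=17+4+8=29, FN=7+10+13=30 → 40/99 = 0.4040
  crop: TP=36, FP=12+10+13=35, FN=5+4+1=10 → 72/117 = 0.6154
  barren: TP=54, FP=11+13+1=25, FN=12+8+13=33 → 108/166 = 0.6506
Macro-F1 score = mean = (0.7746 + 0.4040 + 0.6154 + 0.6506) / 4 = 0.611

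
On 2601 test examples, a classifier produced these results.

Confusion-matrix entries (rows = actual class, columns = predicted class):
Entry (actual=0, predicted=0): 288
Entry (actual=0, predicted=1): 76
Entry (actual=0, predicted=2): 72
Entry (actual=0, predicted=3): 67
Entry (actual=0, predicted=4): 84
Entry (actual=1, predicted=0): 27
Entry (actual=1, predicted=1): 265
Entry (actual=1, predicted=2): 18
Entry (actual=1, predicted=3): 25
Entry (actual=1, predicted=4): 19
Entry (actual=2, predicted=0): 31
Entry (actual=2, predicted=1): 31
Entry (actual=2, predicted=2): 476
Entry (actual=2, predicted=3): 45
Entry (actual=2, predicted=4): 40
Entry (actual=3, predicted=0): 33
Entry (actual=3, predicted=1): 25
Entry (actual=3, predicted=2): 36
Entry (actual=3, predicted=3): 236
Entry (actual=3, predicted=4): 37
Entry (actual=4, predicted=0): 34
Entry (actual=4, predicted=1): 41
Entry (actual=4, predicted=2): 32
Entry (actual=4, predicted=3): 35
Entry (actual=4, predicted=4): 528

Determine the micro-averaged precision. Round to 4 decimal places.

Micro-averaging pools counts across classes: ΣTP=1793, ΣFP=808, ΣFN=808.
Micro-precision = TP/(TP+FP) on pooled counts = 0.6894 (equals overall accuracy in single-label multiclass).

0.6894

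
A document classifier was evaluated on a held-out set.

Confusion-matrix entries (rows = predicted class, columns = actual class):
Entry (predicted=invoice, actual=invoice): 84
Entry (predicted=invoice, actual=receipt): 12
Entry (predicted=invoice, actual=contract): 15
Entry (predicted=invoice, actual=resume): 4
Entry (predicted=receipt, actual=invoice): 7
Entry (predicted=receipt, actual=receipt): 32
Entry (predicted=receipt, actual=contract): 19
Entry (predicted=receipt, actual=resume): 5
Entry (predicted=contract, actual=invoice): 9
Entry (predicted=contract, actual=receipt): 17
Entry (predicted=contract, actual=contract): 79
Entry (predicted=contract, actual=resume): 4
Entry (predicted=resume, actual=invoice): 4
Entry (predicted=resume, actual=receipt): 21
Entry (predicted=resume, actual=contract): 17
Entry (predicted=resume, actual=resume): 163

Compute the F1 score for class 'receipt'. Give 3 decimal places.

0.441

Treat 'receipt' as positive and all other classes as negative.
F1 score = 2·TP/(2·TP+FP+FN).
receipt: TP=32, FP=7+19+5=31, FN=12+17+21=50 → 64/145 = 0.4414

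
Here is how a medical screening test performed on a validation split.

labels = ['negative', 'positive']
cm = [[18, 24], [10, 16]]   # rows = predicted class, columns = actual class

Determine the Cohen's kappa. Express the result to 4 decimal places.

Observed agreement pₒ = trace/N = 34/68 = 0.50000
Expected agreement pₑ = Σ (rowᵢ·colᵢ)/N² = (28·42 + 40·26)/68² = 0.47924
κ = (pₒ − pₑ)/(1 − pₑ) = (0.50000 − 0.47924)/(1 − 0.47924) = 0.0399

0.0399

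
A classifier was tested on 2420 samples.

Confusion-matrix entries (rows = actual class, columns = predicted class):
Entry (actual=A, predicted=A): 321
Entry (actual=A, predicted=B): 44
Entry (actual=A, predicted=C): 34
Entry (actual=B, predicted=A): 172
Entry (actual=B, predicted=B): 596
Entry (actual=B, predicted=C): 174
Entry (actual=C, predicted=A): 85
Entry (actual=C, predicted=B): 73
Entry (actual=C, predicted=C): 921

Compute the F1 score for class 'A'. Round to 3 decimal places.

0.657

Take TP from the diagonal, FP from the rest of the 'A' prediction marginal, FN from the rest of the 'A' actual marginal.
F1 score = 2·TP/(2·TP+FP+FN).
A: TP=321, FP=172+85=257, FN=44+34=78 → 642/977 = 0.6571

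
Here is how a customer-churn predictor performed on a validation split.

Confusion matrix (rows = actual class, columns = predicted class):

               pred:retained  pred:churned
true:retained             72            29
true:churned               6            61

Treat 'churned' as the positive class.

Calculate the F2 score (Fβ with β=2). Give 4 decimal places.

0.8520

Fβ = (1+β²)·TP / ((1+β²)·TP + β²·FN + FP), with β²=4
= 5·61 / (5·61 + 4·6 + 29) = 0.8520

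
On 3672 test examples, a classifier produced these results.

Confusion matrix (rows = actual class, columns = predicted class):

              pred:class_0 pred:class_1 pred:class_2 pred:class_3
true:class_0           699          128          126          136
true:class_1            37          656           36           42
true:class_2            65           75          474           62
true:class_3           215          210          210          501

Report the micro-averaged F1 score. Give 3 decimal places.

Micro-averaging pools counts across classes: ΣTP=2330, ΣFP=1342, ΣFN=1342.
Micro-F1 score = 2·TP/(2·TP+FP+FN) on pooled counts = 0.635 (equals overall accuracy in single-label multiclass).

0.635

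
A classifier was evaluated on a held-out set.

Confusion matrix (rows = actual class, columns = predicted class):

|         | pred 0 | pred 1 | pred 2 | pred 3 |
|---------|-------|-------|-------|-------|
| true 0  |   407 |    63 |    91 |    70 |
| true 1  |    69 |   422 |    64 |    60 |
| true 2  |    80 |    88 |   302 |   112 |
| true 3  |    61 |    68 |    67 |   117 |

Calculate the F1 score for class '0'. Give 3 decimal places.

Treat '0' as positive and all other classes as negative.
F1 score = 2·TP/(2·TP+FP+FN).
0: TP=407, FP=69+80+61=210, FN=63+91+70=224 → 814/1248 = 0.6522

0.652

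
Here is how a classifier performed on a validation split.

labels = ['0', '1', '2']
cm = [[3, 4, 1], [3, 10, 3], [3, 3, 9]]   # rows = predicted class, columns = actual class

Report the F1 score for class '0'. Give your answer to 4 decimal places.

0.3529

Take TP from the diagonal, FP from the rest of the '0' prediction marginal, FN from the rest of the '0' actual marginal.
F1 score = 2·TP/(2·TP+FP+FN).
0: TP=3, FP=4+1=5, FN=3+3=6 → 6/17 = 0.35294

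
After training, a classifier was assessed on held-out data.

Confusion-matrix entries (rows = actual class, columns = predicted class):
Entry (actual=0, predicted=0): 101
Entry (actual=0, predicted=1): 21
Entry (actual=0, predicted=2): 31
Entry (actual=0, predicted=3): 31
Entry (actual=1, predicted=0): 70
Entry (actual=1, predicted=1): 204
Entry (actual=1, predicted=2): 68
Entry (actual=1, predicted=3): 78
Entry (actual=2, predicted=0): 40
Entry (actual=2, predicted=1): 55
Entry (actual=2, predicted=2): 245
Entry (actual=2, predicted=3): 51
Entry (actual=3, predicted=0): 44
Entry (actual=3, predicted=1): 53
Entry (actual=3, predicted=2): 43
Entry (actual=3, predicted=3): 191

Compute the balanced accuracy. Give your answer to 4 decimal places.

Balanced accuracy = mean of per-class recall.
  0: recall = 101/184 = 0.54891
  1: recall = 204/420 = 0.48571
  2: recall = 245/391 = 0.62660
  3: recall = 191/331 = 0.57704
Mean = (0.54891 + 0.48571 + 0.62660 + 0.57704) / 4 = 0.5596

0.5596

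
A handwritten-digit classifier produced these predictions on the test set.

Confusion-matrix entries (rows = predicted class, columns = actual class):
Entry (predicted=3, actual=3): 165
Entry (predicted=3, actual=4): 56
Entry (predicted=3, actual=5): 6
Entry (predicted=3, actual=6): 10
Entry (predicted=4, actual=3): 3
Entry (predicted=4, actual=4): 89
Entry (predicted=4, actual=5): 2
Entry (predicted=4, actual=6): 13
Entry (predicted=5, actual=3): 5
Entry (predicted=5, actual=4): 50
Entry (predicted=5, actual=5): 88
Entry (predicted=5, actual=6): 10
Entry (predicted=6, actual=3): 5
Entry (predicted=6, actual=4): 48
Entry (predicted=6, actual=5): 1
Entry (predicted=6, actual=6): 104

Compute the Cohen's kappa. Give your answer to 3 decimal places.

0.578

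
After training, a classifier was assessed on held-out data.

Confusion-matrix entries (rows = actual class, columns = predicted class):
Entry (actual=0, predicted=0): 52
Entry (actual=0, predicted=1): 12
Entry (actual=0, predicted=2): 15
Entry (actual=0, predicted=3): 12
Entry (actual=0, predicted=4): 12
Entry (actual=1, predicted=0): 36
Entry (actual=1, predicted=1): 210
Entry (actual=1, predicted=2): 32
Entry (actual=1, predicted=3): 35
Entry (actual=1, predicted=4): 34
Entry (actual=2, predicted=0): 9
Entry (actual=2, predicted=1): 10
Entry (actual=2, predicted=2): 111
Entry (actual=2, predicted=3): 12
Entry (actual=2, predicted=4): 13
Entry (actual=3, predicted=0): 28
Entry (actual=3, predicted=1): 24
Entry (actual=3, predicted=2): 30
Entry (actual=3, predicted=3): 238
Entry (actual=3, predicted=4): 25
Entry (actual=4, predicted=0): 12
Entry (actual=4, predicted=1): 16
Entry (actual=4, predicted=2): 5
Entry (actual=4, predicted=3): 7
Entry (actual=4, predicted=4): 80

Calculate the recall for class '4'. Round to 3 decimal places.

One-vs-rest for '4': TP = diagonal; FP = other classes predicted '4'; FN = '4' predicted as other.
recall = TP/(TP+FN).
4: TP=80, FN=12+16+5+7=40 → 80/120 = 0.6667

0.667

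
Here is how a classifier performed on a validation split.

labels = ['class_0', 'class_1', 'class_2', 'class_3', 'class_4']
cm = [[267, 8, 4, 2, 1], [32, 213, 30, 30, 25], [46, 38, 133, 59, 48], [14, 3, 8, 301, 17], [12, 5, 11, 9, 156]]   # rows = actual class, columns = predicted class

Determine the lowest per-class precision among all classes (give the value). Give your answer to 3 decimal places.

Per-class precision (TP/(TP+FP)):
  class_0: TP=267, FP=32+46+14+12=104 → 267/371 = 0.7197
  class_1: TP=213, FP=8+38+3+5=54 → 213/267 = 0.7978
  class_2: TP=133, FP=4+30+8+11=53 → 133/186 = 0.7151
  class_3: TP=301, FP=2+30+59+9=100 → 301/401 = 0.7506
  class_4: TP=156, FP=1+25+48+17=91 → 156/247 = 0.6316
Lowest is class 'class_4' with precision = 0.632.

0.632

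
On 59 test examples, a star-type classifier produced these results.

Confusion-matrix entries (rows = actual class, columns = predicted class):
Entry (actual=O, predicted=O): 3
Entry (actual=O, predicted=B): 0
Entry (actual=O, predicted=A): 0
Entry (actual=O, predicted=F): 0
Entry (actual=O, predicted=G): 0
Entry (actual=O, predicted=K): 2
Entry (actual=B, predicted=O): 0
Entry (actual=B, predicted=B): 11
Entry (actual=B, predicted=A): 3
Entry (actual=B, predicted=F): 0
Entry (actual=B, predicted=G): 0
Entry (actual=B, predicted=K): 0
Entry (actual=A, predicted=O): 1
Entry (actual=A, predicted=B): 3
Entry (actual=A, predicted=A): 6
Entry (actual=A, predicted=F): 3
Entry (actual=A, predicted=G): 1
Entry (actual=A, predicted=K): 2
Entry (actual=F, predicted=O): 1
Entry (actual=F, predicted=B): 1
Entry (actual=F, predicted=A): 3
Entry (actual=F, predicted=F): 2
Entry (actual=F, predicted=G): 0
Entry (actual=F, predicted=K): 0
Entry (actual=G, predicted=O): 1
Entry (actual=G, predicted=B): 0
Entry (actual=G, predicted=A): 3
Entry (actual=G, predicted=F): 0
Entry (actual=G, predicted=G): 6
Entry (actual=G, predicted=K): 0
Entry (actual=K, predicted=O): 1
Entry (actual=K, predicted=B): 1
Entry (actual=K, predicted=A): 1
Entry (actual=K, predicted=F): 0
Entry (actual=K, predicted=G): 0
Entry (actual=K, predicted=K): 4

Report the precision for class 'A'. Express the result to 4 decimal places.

precision = TP/(TP+FP).
A: TP=6, FP=0+3+3+3+1=10 → 6/16 = 0.37500

0.3750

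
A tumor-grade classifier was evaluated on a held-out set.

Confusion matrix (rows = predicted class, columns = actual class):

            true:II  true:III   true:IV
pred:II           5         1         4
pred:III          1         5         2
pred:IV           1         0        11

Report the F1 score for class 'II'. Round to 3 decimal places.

0.588

Treat 'II' as positive and all other classes as negative.
F1 score = 2·TP/(2·TP+FP+FN).
II: TP=5, FP=1+4=5, FN=1+1=2 → 10/17 = 0.5882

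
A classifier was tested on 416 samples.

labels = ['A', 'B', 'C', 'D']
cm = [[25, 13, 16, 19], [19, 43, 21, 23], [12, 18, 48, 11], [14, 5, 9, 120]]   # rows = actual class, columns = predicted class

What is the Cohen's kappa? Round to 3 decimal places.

0.404

Observed agreement pₒ = trace/N = 236/416 = 0.5673
Expected agreement pₑ = Σ (rowᵢ·colᵢ)/N² = (73·70 + 106·79 + 89·94 + 148·173)/416² = 0.2742
κ = (pₒ − pₑ)/(1 − pₑ) = (0.5673 − 0.2742)/(1 − 0.2742) = 0.404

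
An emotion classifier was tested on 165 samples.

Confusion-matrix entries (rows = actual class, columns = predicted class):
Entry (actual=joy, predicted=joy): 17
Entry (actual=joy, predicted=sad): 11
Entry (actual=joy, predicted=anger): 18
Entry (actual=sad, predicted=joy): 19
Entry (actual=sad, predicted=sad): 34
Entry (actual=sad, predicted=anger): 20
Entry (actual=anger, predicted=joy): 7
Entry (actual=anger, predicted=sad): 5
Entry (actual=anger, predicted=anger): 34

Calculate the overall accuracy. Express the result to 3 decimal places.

0.515

Accuracy = trace / total = (17+34+34=85) / 165 = 85/165 = 0.515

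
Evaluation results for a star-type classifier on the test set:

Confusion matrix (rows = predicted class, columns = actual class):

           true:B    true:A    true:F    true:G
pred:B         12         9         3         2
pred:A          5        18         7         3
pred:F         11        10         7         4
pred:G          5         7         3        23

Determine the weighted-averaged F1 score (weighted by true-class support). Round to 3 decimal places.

Per-class F1 score (2·TP/(2·TP+FP+FN)):
  B: TP=12, FP=9+3+2=14, FN=5+11+5=21 → 24/59 = 0.4068
  A: TP=18, FP=5+7+3=15, FN=9+10+7=26 → 36/77 = 0.4675
  F: TP=7, FP=11+10+4=25, FN=3+7+3=13 → 14/52 = 0.2692
  G: TP=23, FP=5+7+3=15, FN=2+3+4=9 → 46/70 = 0.6571
Weighted-F1 score = Σ (supportᵢ/N)·F1 scoreᵢ with N=129: (33/129)·0.4068 + (44/129)·0.4675 + (20/129)·0.2692 + (32/129)·0.6571 = 0.468

0.468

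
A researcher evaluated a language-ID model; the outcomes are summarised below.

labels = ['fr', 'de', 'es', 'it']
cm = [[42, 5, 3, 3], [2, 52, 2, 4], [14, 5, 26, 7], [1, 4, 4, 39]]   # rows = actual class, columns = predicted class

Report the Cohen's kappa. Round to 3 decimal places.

Observed agreement pₒ = trace/N = 159/213 = 0.7465
Expected agreement pₑ = Σ (rowᵢ·colᵢ)/N² = (53·59 + 60·66 + 52·35 + 48·53)/213² = 0.2524
κ = (pₒ − pₑ)/(1 − pₑ) = (0.7465 − 0.2524)/(1 − 0.2524) = 0.661

0.661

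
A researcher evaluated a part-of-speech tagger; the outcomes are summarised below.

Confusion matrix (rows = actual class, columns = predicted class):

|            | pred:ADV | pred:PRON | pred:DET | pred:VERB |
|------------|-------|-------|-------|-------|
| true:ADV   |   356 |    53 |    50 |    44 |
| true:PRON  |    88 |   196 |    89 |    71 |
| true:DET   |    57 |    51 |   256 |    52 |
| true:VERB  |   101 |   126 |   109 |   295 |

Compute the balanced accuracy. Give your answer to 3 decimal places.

0.558

Balanced accuracy = mean of per-class recall.
  ADV: recall = 356/503 = 0.7078
  PRON: recall = 196/444 = 0.4414
  DET: recall = 256/416 = 0.6154
  VERB: recall = 295/631 = 0.4675
Mean = (0.7078 + 0.4414 + 0.6154 + 0.4675) / 4 = 0.558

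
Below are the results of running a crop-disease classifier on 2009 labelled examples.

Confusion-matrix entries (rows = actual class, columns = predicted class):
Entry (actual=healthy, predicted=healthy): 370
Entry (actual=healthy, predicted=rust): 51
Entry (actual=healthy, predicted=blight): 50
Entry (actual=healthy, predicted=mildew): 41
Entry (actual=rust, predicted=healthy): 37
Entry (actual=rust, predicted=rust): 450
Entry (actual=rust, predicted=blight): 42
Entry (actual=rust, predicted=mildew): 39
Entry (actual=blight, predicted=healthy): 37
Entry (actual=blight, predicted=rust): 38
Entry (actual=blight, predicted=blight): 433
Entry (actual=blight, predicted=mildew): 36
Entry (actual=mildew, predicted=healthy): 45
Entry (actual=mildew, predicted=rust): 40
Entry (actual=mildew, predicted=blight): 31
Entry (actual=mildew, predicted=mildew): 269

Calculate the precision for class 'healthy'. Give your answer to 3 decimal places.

0.757

One-vs-rest for 'healthy': TP = diagonal; FP = other classes predicted 'healthy'; FN = 'healthy' predicted as other.
precision = TP/(TP+FP).
healthy: TP=370, FP=37+37+45=119 → 370/489 = 0.7566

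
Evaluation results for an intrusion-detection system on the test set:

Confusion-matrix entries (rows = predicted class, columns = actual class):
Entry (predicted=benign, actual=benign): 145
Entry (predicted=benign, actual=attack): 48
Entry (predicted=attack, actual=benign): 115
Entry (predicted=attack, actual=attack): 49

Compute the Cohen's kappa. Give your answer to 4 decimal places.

0.0517

Observed agreement pₒ = trace/N = 194/357 = 0.54342
Expected agreement pₑ = Σ (rowᵢ·colᵢ)/N² = (260·193 + 97·164)/357² = 0.51854
κ = (pₒ − pₑ)/(1 − pₑ) = (0.54342 − 0.51854)/(1 − 0.51854) = 0.0517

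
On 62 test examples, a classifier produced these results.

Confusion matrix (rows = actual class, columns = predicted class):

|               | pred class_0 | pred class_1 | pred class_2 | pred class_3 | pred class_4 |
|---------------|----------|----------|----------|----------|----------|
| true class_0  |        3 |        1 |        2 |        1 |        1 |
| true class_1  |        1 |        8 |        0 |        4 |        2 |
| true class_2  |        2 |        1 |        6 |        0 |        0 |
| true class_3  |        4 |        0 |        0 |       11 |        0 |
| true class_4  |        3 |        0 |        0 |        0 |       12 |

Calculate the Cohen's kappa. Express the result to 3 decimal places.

Observed agreement pₒ = trace/N = 40/62 = 0.6452
Expected agreement pₑ = Σ (rowᵢ·colᵢ)/N² = (8·13 + 15·10 + 9·8 + 15·16 + 15·15)/62² = 0.2058
κ = (pₒ − pₑ)/(1 − pₑ) = (0.6452 − 0.2058)/(1 − 0.2058) = 0.553

0.553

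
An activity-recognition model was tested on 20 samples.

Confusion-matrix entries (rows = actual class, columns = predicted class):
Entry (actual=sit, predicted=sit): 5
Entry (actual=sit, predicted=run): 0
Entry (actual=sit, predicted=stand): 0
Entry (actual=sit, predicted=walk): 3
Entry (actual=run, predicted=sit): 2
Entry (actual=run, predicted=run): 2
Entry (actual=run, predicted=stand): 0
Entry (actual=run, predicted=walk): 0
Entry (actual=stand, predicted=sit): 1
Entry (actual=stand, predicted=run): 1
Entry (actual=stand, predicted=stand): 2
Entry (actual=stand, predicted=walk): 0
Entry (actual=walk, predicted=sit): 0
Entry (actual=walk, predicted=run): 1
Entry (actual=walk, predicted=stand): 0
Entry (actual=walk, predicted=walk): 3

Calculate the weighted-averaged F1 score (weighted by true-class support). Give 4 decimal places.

Per-class F1 score (2·TP/(2·TP+FP+FN)):
  sit: TP=5, FP=2+1+0=3, FN=0+0+3=3 → 10/16 = 0.62500
  run: TP=2, FP=0+1+1=2, FN=2+0+0=2 → 4/8 = 0.50000
  stand: TP=2, FP=0+0+0=0, FN=1+1+0=2 → 4/6 = 0.66667
  walk: TP=3, FP=3+0+0=3, FN=0+1+0=1 → 6/10 = 0.60000
Weighted-F1 score = Σ (supportᵢ/N)·F1 scoreᵢ with N=20: (8/20)·0.62500 + (4/20)·0.50000 + (4/20)·0.66667 + (4/20)·0.60000 = 0.6033

0.6033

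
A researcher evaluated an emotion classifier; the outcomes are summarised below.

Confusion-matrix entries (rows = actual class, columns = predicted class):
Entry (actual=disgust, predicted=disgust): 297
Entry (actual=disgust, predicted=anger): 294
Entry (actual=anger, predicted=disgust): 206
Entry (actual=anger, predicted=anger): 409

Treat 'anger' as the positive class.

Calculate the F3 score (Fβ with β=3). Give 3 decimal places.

0.656

Fβ = (1+β²)·TP / ((1+β²)·TP + β²·FN + FP), with β²=9
= 10·409 / (10·409 + 9·206 + 294) = 0.656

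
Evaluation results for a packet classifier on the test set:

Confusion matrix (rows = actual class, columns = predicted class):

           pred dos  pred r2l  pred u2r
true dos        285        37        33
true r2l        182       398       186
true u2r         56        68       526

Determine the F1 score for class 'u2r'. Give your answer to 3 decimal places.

One-vs-rest for 'u2r': TP = diagonal; FP = other classes predicted 'u2r'; FN = 'u2r' predicted as other.
F1 score = 2·TP/(2·TP+FP+FN).
u2r: TP=526, FP=33+186=219, FN=56+68=124 → 1052/1395 = 0.7541

0.754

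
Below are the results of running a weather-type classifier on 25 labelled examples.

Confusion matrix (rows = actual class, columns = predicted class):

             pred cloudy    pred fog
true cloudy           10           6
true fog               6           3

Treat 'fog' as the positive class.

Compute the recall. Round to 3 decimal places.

0.333

Recall = TP/(TP+FN) = 3/(3+6) = 3/9 = 0.333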